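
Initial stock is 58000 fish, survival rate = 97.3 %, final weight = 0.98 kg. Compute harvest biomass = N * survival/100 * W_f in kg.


Survivors = 58000 * 97.3/100 = 56434 fish
Harvest biomass = survivors * W_f = 56434 * 0.98 = 55305.32 kg

55305.32 kg


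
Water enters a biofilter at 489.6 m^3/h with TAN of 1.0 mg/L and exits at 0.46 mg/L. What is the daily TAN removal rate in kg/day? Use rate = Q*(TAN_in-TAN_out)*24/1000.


Concentration drop: TAN_in - TAN_out = 1.0 - 0.46 = 0.54 mg/L
Hourly TAN removed = Q * dTAN = 489.6 m^3/h * 0.54 mg/L = 264.384 g/h  (m^3/h * mg/L = g/h)
Daily TAN removed = 264.384 * 24 = 6345.216 g/day
Convert to kg/day: 6345.216 / 1000 = 6.345216 kg/day

6.345216 kg/day


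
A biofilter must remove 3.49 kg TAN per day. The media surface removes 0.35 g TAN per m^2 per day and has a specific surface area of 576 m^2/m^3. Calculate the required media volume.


A = 3.49*1000 / 0.35 = 9971.4286 m^2
V = 9971.4286 / 576 = 17.3115

17.3115 m^3


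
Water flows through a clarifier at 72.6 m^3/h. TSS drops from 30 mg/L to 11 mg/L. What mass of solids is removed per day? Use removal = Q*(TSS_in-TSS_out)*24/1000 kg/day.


Concentration drop: TSS_in - TSS_out = 30 - 11 = 19 mg/L
Hourly solids removed = Q * dTSS = 72.6 m^3/h * 19 mg/L = 1379.4 g/h  (m^3/h * mg/L = g/h)
Daily solids removed = 1379.4 * 24 = 33105.6 g/day
Convert g to kg: 33105.6 / 1000 = 33.1056 kg/day

33.1056 kg/day


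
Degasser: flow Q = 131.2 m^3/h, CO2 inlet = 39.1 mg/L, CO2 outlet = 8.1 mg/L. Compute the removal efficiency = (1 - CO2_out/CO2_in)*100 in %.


CO2_out / CO2_in = 8.1 / 39.1 = 0.20716113
Fraction remaining = 0.20716113
efficiency = (1 - 0.20716113) * 100 = 79.2839 %

79.2839 %


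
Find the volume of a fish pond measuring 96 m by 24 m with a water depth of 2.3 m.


Base area = L * W = 96 * 24 = 2304 m^2
Volume = area * depth = 2304 * 2.3 = 5299.2 m^3

5299.2 m^3


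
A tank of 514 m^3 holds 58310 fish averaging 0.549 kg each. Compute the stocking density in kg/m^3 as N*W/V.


Total biomass = 58310 fish * 0.549 kg = 32012.19 kg
Density = total biomass / volume = 32012.19 / 514 = 62.2805 kg/m^3

62.2805 kg/m^3


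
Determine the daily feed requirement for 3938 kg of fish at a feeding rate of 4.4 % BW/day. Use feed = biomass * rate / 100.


Feeding rate fraction = 4.4% / 100 = 0.044
Daily feed = 3938 kg * 0.044 = 173.272 kg/day

173.272 kg/day


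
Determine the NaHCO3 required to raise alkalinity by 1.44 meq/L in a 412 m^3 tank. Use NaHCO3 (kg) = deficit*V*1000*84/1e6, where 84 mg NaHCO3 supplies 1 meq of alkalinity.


Tank volume in L = 412 m^3 * 1000 = 412000 L
Total meq required = 1.44 meq/L * 412000 L = 593280 meq
NaHCO3 mass = 593280 meq * 84 mg/meq / 1e6 = 49.8355 kg

49.8355 kg


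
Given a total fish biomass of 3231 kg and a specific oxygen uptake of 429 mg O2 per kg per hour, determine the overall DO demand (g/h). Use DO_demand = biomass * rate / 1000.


Total O2 consumption (mg/h) = 3231 kg * 429 mg/(kg*h) = 1386099 mg/h
Convert to g/h: 1386099 / 1000 = 1386.099 g/h

1386.099 g/h


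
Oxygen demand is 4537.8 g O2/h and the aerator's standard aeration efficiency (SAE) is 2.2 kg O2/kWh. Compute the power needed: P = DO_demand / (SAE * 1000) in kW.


SAE in g O2/kWh = 2.2 * 1000 = 2200 g/kWh
P = DO_demand / SAE_g = 4537.8 / 2200 = 2.06264 kW

2.06264 kW


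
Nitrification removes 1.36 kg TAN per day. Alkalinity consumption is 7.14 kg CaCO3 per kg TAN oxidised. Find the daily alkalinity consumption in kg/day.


Alkalinity factor: 7.14 kg CaCO3 consumed per kg TAN nitrified
alk = 1.36 kg TAN * 7.14 = 9.7104 kg CaCO3/day

9.7104 kg CaCO3/day


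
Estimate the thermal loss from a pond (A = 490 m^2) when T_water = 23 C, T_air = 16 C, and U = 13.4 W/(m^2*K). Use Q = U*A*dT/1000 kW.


Temperature difference dT = 23 - 16 = 7 K
Heat loss (W) = U * A * dT = 13.4 * 490 * 7 = 45962 W
Convert to kW: 45962 / 1000 = 45.962 kW

45.962 kW


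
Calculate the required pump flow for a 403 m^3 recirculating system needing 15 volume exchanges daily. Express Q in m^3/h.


Daily recirculation volume = 403 m^3 * 15 = 6045 m^3/day
Flow rate Q = daily volume / 24 h = 6045 / 24 = 251.875 m^3/h

251.875 m^3/h


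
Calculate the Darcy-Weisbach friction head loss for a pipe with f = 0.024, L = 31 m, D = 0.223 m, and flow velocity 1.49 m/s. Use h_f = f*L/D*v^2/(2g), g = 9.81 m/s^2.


v^2 = 1.49^2 = 2.2201 m^2/s^2
L/D = 31/0.223 = 139.01345
h_f = f*(L/D)*v^2/(2g) = 0.024 * 139.01345 * 2.2201 / 19.62 = 0.377521 m

0.377521 m


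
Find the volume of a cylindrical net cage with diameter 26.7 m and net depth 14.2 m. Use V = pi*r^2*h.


r = d/2 = 26.7/2 = 13.35 m
Base area = pi*r^2 = pi*13.35^2 = 559.9025 m^2
Volume = 559.9025 * 14.2 = 7950.62 m^3

7950.62 m^3


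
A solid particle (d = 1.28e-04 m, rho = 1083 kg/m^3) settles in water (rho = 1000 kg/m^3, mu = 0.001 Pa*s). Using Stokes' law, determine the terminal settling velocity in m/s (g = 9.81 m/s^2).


Density difference: rho_p - rho_f = 1083 - 1000 = 83 kg/m^3
d^2 = (1.28e-04)^2 = 1.6384e-08 m^2
Numerator = (rho_p - rho_f) * g * d^2 = 83 * 9.81 * 1.6384e-08 = 1.3340344e-05
Denominator = 18 * mu = 18 * 0.001 = 0.018
v_s = 1.3340344e-05 / 0.018 = 7.4113e-04 m/s
Check: Re = rho_f * v_s * d / mu = 1000 * 7.4113e-04 * 1.28e-04 / 0.001 = 0.0949 < 1, so Stokes' law applies.

7.4113e-04 m/s


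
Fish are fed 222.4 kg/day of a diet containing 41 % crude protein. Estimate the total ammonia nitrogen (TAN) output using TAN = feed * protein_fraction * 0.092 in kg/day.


Protein in feed = 222.4 * 41/100 = 91.184 kg/day
TAN = protein * 0.092 = 91.184 * 0.092 = 8.388928 kg/day

8.388928 kg/day


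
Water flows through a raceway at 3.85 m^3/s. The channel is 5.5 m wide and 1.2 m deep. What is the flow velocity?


Cross-sectional area = W * d = 5.5 * 1.2 = 6.6 m^2
Velocity = Q / A = 3.85 / 6.6 = 0.583333 m/s

0.583333 m/s


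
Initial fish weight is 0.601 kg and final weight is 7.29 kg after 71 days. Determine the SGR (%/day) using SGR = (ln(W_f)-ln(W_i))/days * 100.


ln(W_f) = ln(7.29) = 1.9865035
ln(W_i) = ln(0.601) = -0.50916034
ln(W_f) - ln(W_i) = 1.9865035 - -0.50916034 = 2.4956638
SGR = 2.4956638 / 71 * 100 = 3.51502 %/day

3.51502 %/day


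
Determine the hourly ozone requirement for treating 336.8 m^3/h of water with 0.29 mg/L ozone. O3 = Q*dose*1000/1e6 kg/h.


O3 demand (mg/h) = Q * dose * 1000 = 336.8 * 0.29 * 1000 = 97672 mg/h
Convert mg to kg: 97672 / 1e6 = 0.097672 kg/h

0.097672 kg/h


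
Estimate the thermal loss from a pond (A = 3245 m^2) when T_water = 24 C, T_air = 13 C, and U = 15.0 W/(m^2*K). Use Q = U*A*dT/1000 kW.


Temperature difference dT = 24 - 13 = 11 K
Heat loss (W) = U * A * dT = 15.0 * 3245 * 11 = 535425 W
Convert to kW: 535425 / 1000 = 535.425 kW

535.425 kW


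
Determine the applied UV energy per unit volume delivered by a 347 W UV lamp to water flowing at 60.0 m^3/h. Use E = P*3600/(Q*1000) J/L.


Energy delivered per hour = 347 W * 3600 s = 1249200 J/h
Volume treated per hour = 60.0 m^3/h * 1000 = 60000 L/h
dose = 1249200 / 60000 = 20.82 J/L

20.82 J/L


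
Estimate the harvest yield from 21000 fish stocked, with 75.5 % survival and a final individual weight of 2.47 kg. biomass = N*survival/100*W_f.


Survivors = 21000 * 75.5/100 = 15855 fish
Harvest biomass = survivors * W_f = 15855 * 2.47 = 39161.85 kg

39161.85 kg


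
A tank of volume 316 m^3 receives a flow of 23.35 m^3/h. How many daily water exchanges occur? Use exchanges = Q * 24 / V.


Daily flow volume = 23.35 m^3/h * 24 h = 560.4 m^3/day
Exchanges = daily flow / tank volume = 560.4 / 316 = 1.77342 exchanges/day

1.77342 exchanges/day


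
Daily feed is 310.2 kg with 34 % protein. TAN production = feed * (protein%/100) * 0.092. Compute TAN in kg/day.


Protein in feed = 310.2 * 34/100 = 105.468 kg/day
TAN = protein * 0.092 = 105.468 * 0.092 = 9.703056 kg/day

9.703056 kg/day


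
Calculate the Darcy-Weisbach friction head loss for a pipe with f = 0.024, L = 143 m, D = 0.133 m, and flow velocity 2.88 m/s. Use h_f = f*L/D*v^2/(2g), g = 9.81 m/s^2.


v^2 = 2.88^2 = 8.2944 m^2/s^2
L/D = 143/0.133 = 1075.188
h_f = f*(L/D)*v^2/(2g) = 0.024 * 1075.188 * 8.2944 / 19.62 = 10.9089 m

10.9089 m


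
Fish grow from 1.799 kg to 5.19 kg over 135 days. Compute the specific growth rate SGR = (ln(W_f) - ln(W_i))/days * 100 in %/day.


ln(W_f) = ln(5.19) = 1.6467337
ln(W_i) = ln(1.799) = 0.58723095
ln(W_f) - ln(W_i) = 1.6467337 - 0.58723095 = 1.0595028
SGR = 1.0595028 / 135 * 100 = 0.784817 %/day

0.784817 %/day


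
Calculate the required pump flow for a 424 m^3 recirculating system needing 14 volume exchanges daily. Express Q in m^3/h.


Daily recirculation volume = 424 m^3 * 14 = 5936 m^3/day
Flow rate Q = daily volume / 24 h = 5936 / 24 = 247.333 m^3/h

247.333 m^3/h


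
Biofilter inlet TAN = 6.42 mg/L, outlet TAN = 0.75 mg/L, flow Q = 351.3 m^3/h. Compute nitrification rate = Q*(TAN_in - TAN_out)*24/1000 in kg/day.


Concentration drop: TAN_in - TAN_out = 6.42 - 0.75 = 5.67 mg/L
Hourly TAN removed = Q * dTAN = 351.3 m^3/h * 5.67 mg/L = 1991.871 g/h  (m^3/h * mg/L = g/h)
Daily TAN removed = 1991.871 * 24 = 47804.904 g/day
Convert to kg/day: 47804.904 / 1000 = 47.804904 kg/day

47.804904 kg/day


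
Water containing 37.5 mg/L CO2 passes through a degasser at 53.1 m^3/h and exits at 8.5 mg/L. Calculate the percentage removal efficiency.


CO2_out / CO2_in = 8.5 / 37.5 = 0.22666667
Fraction remaining = 0.22666667
efficiency = (1 - 0.22666667) * 100 = 77.3333 %

77.3333 %


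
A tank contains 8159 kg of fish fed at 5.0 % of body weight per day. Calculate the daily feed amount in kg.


Feeding rate fraction = 5.0% / 100 = 0.05
Daily feed = 8159 kg * 0.05 = 407.95 kg/day

407.95 kg/day


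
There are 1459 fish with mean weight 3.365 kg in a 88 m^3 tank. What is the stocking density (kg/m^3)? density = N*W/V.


Total biomass = 1459 fish * 3.365 kg = 4909.535 kg
Density = total biomass / volume = 4909.535 / 88 = 55.7902 kg/m^3

55.7902 kg/m^3


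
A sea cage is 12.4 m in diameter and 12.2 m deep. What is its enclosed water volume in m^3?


r = d/2 = 12.4/2 = 6.2 m
Base area = pi*r^2 = pi*6.2^2 = 120.76282 m^2
Volume = 120.76282 * 12.2 = 1473.31 m^3

1473.31 m^3


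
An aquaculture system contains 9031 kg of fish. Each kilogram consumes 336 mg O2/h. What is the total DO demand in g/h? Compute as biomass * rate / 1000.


Total O2 consumption (mg/h) = 9031 kg * 336 mg/(kg*h) = 3034416 mg/h
Convert to g/h: 3034416 / 1000 = 3034.416 g/h

3034.416 g/h


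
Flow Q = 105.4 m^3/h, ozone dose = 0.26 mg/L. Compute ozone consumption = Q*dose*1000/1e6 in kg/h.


O3 demand (mg/h) = Q * dose * 1000 = 105.4 * 0.26 * 1000 = 27404 mg/h
Convert mg to kg: 27404 / 1e6 = 0.027404 kg/h

0.027404 kg/h


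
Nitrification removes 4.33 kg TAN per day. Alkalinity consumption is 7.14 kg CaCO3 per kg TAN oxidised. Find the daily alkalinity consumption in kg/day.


Alkalinity factor: 7.14 kg CaCO3 consumed per kg TAN nitrified
alk = 4.33 kg TAN * 7.14 = 30.9162 kg CaCO3/day

30.9162 kg CaCO3/day


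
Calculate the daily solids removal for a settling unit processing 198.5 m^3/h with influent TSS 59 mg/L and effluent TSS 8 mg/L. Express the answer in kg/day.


Concentration drop: TSS_in - TSS_out = 59 - 8 = 51 mg/L
Hourly solids removed = Q * dTSS = 198.5 m^3/h * 51 mg/L = 10123.5 g/h  (m^3/h * mg/L = g/h)
Daily solids removed = 10123.5 * 24 = 242964 g/day
Convert g to kg: 242964 / 1000 = 242.964 kg/day

242.964 kg/day


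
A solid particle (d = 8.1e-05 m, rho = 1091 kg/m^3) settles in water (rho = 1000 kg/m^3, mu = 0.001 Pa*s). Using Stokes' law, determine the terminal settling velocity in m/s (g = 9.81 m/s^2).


Density difference: rho_p - rho_f = 1091 - 1000 = 91 kg/m^3
d^2 = (8.1e-05)^2 = 6.561e-09 m^2
Numerator = (rho_p - rho_f) * g * d^2 = 91 * 9.81 * 6.561e-09 = 5.8570703e-06
Denominator = 18 * mu = 18 * 0.001 = 0.018
v_s = 5.8570703e-06 / 0.018 = 3.25393e-04 m/s
Check: Re = rho_f * v_s * d / mu = 1000 * 3.25393e-04 * 8.1e-05 / 0.001 = 0.0264 < 1, so Stokes' law applies.

3.25393e-04 m/s


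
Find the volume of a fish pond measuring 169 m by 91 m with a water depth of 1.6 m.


Base area = L * W = 169 * 91 = 15379 m^2
Volume = area * depth = 15379 * 1.6 = 24606.4 m^3

24606.4 m^3


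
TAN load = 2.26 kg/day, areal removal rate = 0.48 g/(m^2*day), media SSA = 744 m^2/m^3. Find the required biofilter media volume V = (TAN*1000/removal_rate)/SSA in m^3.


A = 2.26*1000 / 0.48 = 4708.3333 m^2
V = 4708.3333 / 744 = 6.3284

6.3284 m^3


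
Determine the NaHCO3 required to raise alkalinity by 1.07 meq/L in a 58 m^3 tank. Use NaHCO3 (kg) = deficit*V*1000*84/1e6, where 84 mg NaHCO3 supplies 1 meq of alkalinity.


Tank volume in L = 58 m^3 * 1000 = 58000 L
Total meq required = 1.07 meq/L * 58000 L = 62060 meq
NaHCO3 mass = 62060 meq * 84 mg/meq / 1e6 = 5.21304 kg

5.21304 kg


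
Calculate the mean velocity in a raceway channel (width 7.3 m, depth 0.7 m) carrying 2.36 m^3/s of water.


Cross-sectional area = W * d = 7.3 * 0.7 = 5.11 m^2
Velocity = Q / A = 2.36 / 5.11 = 0.46184 m/s

0.46184 m/s


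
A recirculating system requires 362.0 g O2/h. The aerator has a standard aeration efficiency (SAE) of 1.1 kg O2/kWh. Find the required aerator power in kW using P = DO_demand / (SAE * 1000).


SAE in g O2/kWh = 1.1 * 1000 = 1100 g/kWh
P = DO_demand / SAE_g = 362.0 / 1100 = 0.329091 kW

0.329091 kW


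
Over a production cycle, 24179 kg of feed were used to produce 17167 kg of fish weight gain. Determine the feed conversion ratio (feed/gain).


FCR = feed consumed / weight gained
FCR = 24179 kg / 17167 kg = 1.40846

1.40846


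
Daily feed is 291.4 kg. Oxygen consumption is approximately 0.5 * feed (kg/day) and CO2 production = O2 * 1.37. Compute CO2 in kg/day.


O2 = 291.4 * 0.5 = 145.7
CO2 = 145.7 * 1.37 = 199.609

199.609 kg/day


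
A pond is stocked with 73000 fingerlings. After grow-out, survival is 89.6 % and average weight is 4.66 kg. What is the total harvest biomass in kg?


Survivors = 73000 * 89.6/100 = 65408 fish
Harvest biomass = survivors * W_f = 65408 * 4.66 = 304801.28 kg

304801.28 kg


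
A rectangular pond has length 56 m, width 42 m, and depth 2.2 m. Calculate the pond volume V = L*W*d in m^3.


Base area = L * W = 56 * 42 = 2352 m^2
Volume = area * depth = 2352 * 2.2 = 5174.4 m^3

5174.4 m^3


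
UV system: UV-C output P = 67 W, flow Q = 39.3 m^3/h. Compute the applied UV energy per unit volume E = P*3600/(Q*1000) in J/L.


Energy delivered per hour = 67 W * 3600 s = 241200 J/h
Volume treated per hour = 39.3 m^3/h * 1000 = 39300 L/h
dose = 241200 / 39300 = 6.1374 J/L

6.1374 J/L


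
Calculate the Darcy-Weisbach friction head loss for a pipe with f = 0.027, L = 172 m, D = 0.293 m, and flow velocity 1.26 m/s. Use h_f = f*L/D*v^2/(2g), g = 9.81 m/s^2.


v^2 = 1.26^2 = 1.5876 m^2/s^2
L/D = 172/0.293 = 587.03072
h_f = f*(L/D)*v^2/(2g) = 0.027 * 587.03072 * 1.5876 / 19.62 = 1.28253 m

1.28253 m


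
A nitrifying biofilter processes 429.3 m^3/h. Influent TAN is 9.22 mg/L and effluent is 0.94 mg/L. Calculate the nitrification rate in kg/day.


Concentration drop: TAN_in - TAN_out = 9.22 - 0.94 = 8.28 mg/L
Hourly TAN removed = Q * dTAN = 429.3 m^3/h * 8.28 mg/L = 3554.604 g/h  (m^3/h * mg/L = g/h)
Daily TAN removed = 3554.604 * 24 = 85310.496 g/day
Convert to kg/day: 85310.496 / 1000 = 85.310496 kg/day

85.310496 kg/day


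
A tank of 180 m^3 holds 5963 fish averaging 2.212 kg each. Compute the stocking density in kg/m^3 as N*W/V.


Total biomass = 5963 fish * 2.212 kg = 13190.156 kg
Density = total biomass / volume = 13190.156 / 180 = 73.2786 kg/m^3

73.2786 kg/m^3


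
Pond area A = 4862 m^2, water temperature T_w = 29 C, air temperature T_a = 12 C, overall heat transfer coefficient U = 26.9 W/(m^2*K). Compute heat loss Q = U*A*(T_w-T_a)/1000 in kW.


Temperature difference dT = 29 - 12 = 17 K
Heat loss (W) = U * A * dT = 26.9 * 4862 * 17 = 2223392.6 W
Convert to kW: 2223392.6 / 1000 = 2223.3926 kW

2223.3926 kW


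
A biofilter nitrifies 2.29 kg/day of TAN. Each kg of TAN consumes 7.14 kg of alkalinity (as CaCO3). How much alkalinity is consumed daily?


Alkalinity factor: 7.14 kg CaCO3 consumed per kg TAN nitrified
alk = 2.29 kg TAN * 7.14 = 16.3506 kg CaCO3/day

16.3506 kg CaCO3/day


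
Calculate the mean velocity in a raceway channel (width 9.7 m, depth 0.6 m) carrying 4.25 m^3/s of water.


Cross-sectional area = W * d = 9.7 * 0.6 = 5.82 m^2
Velocity = Q / A = 4.25 / 5.82 = 0.730241 m/s

0.730241 m/s


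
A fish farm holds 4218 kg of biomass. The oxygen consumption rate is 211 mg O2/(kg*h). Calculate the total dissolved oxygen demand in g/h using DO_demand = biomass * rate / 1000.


Total O2 consumption (mg/h) = 4218 kg * 211 mg/(kg*h) = 889998 mg/h
Convert to g/h: 889998 / 1000 = 889.998 g/h

889.998 g/h


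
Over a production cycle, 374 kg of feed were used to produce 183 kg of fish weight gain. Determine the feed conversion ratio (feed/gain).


FCR = feed consumed / weight gained
FCR = 374 kg / 183 kg = 2.04372

2.04372


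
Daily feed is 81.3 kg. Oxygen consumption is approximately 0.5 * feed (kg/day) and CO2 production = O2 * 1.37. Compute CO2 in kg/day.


O2 = 81.3 * 0.5 = 40.65
CO2 = 40.65 * 1.37 = 55.6905

55.6905 kg/day


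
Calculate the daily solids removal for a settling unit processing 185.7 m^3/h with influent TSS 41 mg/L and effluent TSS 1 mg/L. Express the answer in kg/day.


Concentration drop: TSS_in - TSS_out = 41 - 1 = 40 mg/L
Hourly solids removed = Q * dTSS = 185.7 m^3/h * 40 mg/L = 7428 g/h  (m^3/h * mg/L = g/h)
Daily solids removed = 7428 * 24 = 178272 g/day
Convert g to kg: 178272 / 1000 = 178.272 kg/day

178.272 kg/day


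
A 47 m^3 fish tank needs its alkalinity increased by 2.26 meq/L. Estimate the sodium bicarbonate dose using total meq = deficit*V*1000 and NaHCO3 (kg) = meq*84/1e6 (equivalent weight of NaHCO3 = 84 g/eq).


Tank volume in L = 47 m^3 * 1000 = 47000 L
Total meq required = 2.26 meq/L * 47000 L = 106220 meq
NaHCO3 mass = 106220 meq * 84 mg/meq / 1e6 = 8.92248 kg

8.92248 kg


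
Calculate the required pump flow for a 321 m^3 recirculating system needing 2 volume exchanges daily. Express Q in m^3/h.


Daily recirculation volume = 321 m^3 * 2 = 642 m^3/day
Flow rate Q = daily volume / 24 h = 642 / 24 = 26.75 m^3/h

26.75 m^3/h


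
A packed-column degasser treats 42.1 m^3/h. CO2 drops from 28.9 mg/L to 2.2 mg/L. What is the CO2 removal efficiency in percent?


CO2_out / CO2_in = 2.2 / 28.9 = 0.076124567
Fraction remaining = 0.076124567
efficiency = (1 - 0.076124567) * 100 = 92.3875 %

92.3875 %


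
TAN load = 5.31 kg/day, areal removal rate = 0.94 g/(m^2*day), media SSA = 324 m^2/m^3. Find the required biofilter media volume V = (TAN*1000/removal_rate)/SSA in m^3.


A = 5.31*1000 / 0.94 = 5648.9362 m^2
V = 5648.9362 / 324 = 17.435

17.435 m^3


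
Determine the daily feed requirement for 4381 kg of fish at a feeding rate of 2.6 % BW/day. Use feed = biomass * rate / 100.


Feeding rate fraction = 2.6% / 100 = 0.026
Daily feed = 4381 kg * 0.026 = 113.906 kg/day

113.906 kg/day


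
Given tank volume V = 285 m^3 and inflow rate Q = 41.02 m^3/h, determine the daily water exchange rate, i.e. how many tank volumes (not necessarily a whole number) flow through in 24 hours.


Daily flow volume = 41.02 m^3/h * 24 h = 984.48 m^3/day
Exchanges = daily flow / tank volume = 984.48 / 285 = 3.45432 exchanges/day

3.45432 exchanges/day


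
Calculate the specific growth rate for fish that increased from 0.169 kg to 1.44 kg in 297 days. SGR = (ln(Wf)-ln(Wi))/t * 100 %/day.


ln(W_f) = ln(1.44) = 0.36464311
ln(W_i) = ln(0.169) = -1.7778566
ln(W_f) - ln(W_i) = 0.36464311 - -1.7778566 = 2.1424997
SGR = 2.1424997 / 297 * 100 = 0.72138 %/day

0.72138 %/day


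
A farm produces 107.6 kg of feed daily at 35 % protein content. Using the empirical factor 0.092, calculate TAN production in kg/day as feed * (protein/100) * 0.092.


Protein in feed = 107.6 * 35/100 = 37.66 kg/day
TAN = protein * 0.092 = 37.66 * 0.092 = 3.46472 kg/day

3.46472 kg/day


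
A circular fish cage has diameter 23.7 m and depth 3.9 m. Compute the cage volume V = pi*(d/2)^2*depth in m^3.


r = d/2 = 23.7/2 = 11.85 m
Base area = pi*r^2 = pi*11.85^2 = 441.15029 m^2
Volume = 441.15029 * 3.9 = 1720.49 m^3

1720.49 m^3


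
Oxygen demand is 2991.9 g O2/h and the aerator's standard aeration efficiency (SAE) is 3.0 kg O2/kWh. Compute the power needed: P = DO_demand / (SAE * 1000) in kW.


SAE in g O2/kWh = 3.0 * 1000 = 3000 g/kWh
P = DO_demand / SAE_g = 2991.9 / 3000 = 0.9973 kW

0.9973 kW


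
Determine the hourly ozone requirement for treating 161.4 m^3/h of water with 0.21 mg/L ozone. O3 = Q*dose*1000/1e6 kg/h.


O3 demand (mg/h) = Q * dose * 1000 = 161.4 * 0.21 * 1000 = 33894 mg/h
Convert mg to kg: 33894 / 1e6 = 0.033894 kg/h

0.033894 kg/h


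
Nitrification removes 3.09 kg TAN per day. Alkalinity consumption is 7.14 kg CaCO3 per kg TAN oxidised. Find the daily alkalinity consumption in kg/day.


Alkalinity factor: 7.14 kg CaCO3 consumed per kg TAN nitrified
alk = 3.09 kg TAN * 7.14 = 22.0626 kg CaCO3/day

22.0626 kg CaCO3/day


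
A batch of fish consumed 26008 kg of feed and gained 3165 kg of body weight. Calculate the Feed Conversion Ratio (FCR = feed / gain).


FCR = feed consumed / weight gained
FCR = 26008 kg / 3165 kg = 8.21738

8.21738


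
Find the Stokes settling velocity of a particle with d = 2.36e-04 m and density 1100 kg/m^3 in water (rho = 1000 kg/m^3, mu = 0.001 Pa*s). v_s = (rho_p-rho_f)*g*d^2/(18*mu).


Density difference: rho_p - rho_f = 1100 - 1000 = 100 kg/m^3
d^2 = (2.36e-04)^2 = 5.5696e-08 m^2
Numerator = (rho_p - rho_f) * g * d^2 = 100 * 9.81 * 5.5696e-08 = 5.4637776e-05
Denominator = 18 * mu = 18 * 0.001 = 0.018
v_s = 5.4637776e-05 / 0.018 = 0.00303543 m/s
Check: Re = rho_f * v_s * d / mu = 1000 * 0.00303543 * 2.36e-04 / 0.001 = 0.716 < 1, so Stokes' law applies.

0.00303543 m/s


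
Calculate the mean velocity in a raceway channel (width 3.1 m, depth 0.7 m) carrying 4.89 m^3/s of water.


Cross-sectional area = W * d = 3.1 * 0.7 = 2.17 m^2
Velocity = Q / A = 4.89 / 2.17 = 2.25346 m/s

2.25346 m/s


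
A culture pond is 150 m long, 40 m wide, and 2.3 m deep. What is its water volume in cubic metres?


Base area = L * W = 150 * 40 = 6000 m^2
Volume = area * depth = 6000 * 2.3 = 13800 m^3

13800 m^3


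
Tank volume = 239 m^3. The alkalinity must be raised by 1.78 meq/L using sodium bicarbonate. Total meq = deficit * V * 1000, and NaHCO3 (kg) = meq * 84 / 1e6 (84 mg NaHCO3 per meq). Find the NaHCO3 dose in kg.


Tank volume in L = 239 m^3 * 1000 = 239000 L
Total meq required = 1.78 meq/L * 239000 L = 425420 meq
NaHCO3 mass = 425420 meq * 84 mg/meq / 1e6 = 35.7353 kg

35.7353 kg


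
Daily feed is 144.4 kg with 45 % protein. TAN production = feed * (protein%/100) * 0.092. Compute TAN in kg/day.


Protein in feed = 144.4 * 45/100 = 64.98 kg/day
TAN = protein * 0.092 = 64.98 * 0.092 = 5.97816 kg/day

5.97816 kg/day


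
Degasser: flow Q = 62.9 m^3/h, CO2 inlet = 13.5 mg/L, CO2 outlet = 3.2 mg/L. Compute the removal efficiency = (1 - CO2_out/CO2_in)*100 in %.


CO2_out / CO2_in = 3.2 / 13.5 = 0.23703704
Fraction remaining = 0.23703704
efficiency = (1 - 0.23703704) * 100 = 76.2963 %

76.2963 %


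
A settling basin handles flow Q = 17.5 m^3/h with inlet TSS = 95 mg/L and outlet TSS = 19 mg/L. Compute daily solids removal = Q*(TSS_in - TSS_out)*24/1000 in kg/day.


Concentration drop: TSS_in - TSS_out = 95 - 19 = 76 mg/L
Hourly solids removed = Q * dTSS = 17.5 m^3/h * 76 mg/L = 1330 g/h  (m^3/h * mg/L = g/h)
Daily solids removed = 1330 * 24 = 31920 g/day
Convert g to kg: 31920 / 1000 = 31.92 kg/day

31.92 kg/day


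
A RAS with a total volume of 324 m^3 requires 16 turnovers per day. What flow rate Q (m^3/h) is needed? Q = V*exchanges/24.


Daily recirculation volume = 324 m^3 * 16 = 5184 m^3/day
Flow rate Q = daily volume / 24 h = 5184 / 24 = 216 m^3/h

216 m^3/h


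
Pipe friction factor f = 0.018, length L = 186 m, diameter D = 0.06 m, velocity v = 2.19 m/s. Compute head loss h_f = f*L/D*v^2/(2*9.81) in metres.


v^2 = 2.19^2 = 4.7961 m^2/s^2
L/D = 186/0.06 = 3100
h_f = f*(L/D)*v^2/(2g) = 0.018 * 3100 * 4.7961 / 19.62 = 13.6403 m

13.6403 m


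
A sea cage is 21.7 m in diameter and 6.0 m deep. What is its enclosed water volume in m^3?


r = d/2 = 21.7/2 = 10.85 m
Base area = pi*r^2 = pi*10.85^2 = 369.83614 m^2
Volume = 369.83614 * 6.0 = 2219.02 m^3

2219.02 m^3


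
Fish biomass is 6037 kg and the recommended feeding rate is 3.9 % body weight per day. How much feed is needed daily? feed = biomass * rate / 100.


Feeding rate fraction = 3.9% / 100 = 0.039
Daily feed = 6037 kg * 0.039 = 235.443 kg/day

235.443 kg/day


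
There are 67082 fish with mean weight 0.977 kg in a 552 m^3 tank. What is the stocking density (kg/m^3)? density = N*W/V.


Total biomass = 67082 fish * 0.977 kg = 65539.114 kg
Density = total biomass / volume = 65539.114 / 552 = 118.73 kg/m^3

118.73 kg/m^3


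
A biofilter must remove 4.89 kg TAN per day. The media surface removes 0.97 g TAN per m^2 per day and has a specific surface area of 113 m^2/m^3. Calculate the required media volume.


A = 4.89*1000 / 0.97 = 5041.2371 m^2
V = 5041.2371 / 113 = 44.6127

44.6127 m^3


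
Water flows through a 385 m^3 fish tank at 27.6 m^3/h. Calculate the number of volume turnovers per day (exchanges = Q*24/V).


Daily flow volume = 27.6 m^3/h * 24 h = 662.4 m^3/day
Exchanges = daily flow / tank volume = 662.4 / 385 = 1.72052 exchanges/day

1.72052 exchanges/day


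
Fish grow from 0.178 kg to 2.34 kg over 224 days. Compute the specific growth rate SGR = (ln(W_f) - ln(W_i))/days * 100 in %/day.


ln(W_f) = ln(2.34) = 0.85015093
ln(W_i) = ln(0.178) = -1.7259717
ln(W_f) - ln(W_i) = 0.85015093 - -1.7259717 = 2.5761226
SGR = 2.5761226 / 224 * 100 = 1.15005 %/day

1.15005 %/day


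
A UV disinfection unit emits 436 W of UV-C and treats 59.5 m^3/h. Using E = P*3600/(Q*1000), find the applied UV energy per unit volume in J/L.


Energy delivered per hour = 436 W * 3600 s = 1569600 J/h
Volume treated per hour = 59.5 m^3/h * 1000 = 59500 L/h
dose = 1569600 / 59500 = 26.3798 J/L

26.3798 J/L


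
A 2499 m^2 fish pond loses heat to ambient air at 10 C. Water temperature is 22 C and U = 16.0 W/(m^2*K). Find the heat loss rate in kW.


Temperature difference dT = 22 - 10 = 12 K
Heat loss (W) = U * A * dT = 16.0 * 2499 * 12 = 479808 W
Convert to kW: 479808 / 1000 = 479.808 kW

479.808 kW


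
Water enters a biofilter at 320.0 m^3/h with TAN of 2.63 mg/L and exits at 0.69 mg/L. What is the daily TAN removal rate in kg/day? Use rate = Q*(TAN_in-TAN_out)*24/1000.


Concentration drop: TAN_in - TAN_out = 2.63 - 0.69 = 1.94 mg/L
Hourly TAN removed = Q * dTAN = 320.0 m^3/h * 1.94 mg/L = 620.8 g/h  (m^3/h * mg/L = g/h)
Daily TAN removed = 620.8 * 24 = 14899.2 g/day
Convert to kg/day: 14899.2 / 1000 = 14.8992 kg/day

14.8992 kg/day


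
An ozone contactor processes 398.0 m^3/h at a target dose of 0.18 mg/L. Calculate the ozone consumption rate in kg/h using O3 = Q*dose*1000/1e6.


O3 demand (mg/h) = Q * dose * 1000 = 398.0 * 0.18 * 1000 = 71640 mg/h
Convert mg to kg: 71640 / 1e6 = 0.07164 kg/h

0.07164 kg/h


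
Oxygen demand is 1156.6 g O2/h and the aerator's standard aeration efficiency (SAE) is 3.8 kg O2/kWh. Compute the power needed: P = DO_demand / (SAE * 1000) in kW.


SAE in g O2/kWh = 3.8 * 1000 = 3800 g/kWh
P = DO_demand / SAE_g = 1156.6 / 3800 = 0.304368 kW

0.304368 kW


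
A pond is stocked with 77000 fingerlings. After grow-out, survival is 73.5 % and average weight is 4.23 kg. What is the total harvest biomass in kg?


Survivors = 77000 * 73.5/100 = 56595 fish
Harvest biomass = survivors * W_f = 56595 * 4.23 = 239396.85 kg

239396.85 kg


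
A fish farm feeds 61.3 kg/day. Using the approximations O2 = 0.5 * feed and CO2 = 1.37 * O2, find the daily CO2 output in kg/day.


O2 = 61.3 * 0.5 = 30.65
CO2 = 30.65 * 1.37 = 41.9905

41.9905 kg/day


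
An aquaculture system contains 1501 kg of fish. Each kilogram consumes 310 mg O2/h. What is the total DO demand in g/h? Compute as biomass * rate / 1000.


Total O2 consumption (mg/h) = 1501 kg * 310 mg/(kg*h) = 465310 mg/h
Convert to g/h: 465310 / 1000 = 465.31 g/h

465.31 g/h


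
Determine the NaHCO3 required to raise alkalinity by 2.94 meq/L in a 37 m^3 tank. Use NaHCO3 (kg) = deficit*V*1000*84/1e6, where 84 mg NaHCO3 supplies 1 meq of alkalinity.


Tank volume in L = 37 m^3 * 1000 = 37000 L
Total meq required = 2.94 meq/L * 37000 L = 108780 meq
NaHCO3 mass = 108780 meq * 84 mg/meq / 1e6 = 9.13752 kg

9.13752 kg


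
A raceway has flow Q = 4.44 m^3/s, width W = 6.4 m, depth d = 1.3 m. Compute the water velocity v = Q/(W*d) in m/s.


Cross-sectional area = W * d = 6.4 * 1.3 = 8.32 m^2
Velocity = Q / A = 4.44 / 8.32 = 0.533654 m/s

0.533654 m/s


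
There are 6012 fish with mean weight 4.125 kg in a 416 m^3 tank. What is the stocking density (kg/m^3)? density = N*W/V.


Total biomass = 6012 fish * 4.125 kg = 24799.5 kg
Density = total biomass / volume = 24799.5 / 416 = 59.6142 kg/m^3

59.6142 kg/m^3


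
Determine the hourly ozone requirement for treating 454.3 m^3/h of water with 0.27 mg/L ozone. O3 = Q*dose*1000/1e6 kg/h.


O3 demand (mg/h) = Q * dose * 1000 = 454.3 * 0.27 * 1000 = 122661 mg/h
Convert mg to kg: 122661 / 1e6 = 0.122661 kg/h

0.122661 kg/h


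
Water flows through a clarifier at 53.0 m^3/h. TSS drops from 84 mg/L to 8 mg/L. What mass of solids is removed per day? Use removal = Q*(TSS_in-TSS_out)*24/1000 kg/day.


Concentration drop: TSS_in - TSS_out = 84 - 8 = 76 mg/L
Hourly solids removed = Q * dTSS = 53.0 m^3/h * 76 mg/L = 4028 g/h  (m^3/h * mg/L = g/h)
Daily solids removed = 4028 * 24 = 96672 g/day
Convert g to kg: 96672 / 1000 = 96.672 kg/day

96.672 kg/day


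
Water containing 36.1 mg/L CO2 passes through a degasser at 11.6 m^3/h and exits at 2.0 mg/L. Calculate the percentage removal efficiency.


CO2_out / CO2_in = 2.0 / 36.1 = 0.055401662
Fraction remaining = 0.055401662
efficiency = (1 - 0.055401662) * 100 = 94.4598 %

94.4598 %


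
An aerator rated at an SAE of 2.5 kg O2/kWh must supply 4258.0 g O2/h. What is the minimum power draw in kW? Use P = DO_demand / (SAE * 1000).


SAE in g O2/kWh = 2.5 * 1000 = 2500 g/kWh
P = DO_demand / SAE_g = 4258.0 / 2500 = 1.7032 kW

1.7032 kW


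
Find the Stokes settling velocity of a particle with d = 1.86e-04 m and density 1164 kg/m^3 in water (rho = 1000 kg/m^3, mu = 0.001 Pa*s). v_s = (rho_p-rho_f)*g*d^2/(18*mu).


Density difference: rho_p - rho_f = 1164 - 1000 = 164 kg/m^3
d^2 = (1.86e-04)^2 = 3.4596e-08 m^2
Numerator = (rho_p - rho_f) * g * d^2 = 164 * 9.81 * 3.4596e-08 = 5.5659429e-05
Denominator = 18 * mu = 18 * 0.001 = 0.018
v_s = 5.5659429e-05 / 0.018 = 0.00309219 m/s
Check: Re = rho_f * v_s * d / mu = 1000 * 0.00309219 * 1.86e-04 / 0.001 = 0.575 < 1, so Stokes' law applies.

0.00309219 m/s


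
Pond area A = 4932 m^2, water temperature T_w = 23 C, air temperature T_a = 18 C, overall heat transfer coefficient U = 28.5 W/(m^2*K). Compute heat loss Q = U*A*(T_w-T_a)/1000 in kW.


Temperature difference dT = 23 - 18 = 5 K
Heat loss (W) = U * A * dT = 28.5 * 4932 * 5 = 702810 W
Convert to kW: 702810 / 1000 = 702.81 kW

702.81 kW


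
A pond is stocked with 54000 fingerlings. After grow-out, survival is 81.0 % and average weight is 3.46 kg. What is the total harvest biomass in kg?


Survivors = 54000 * 81.0/100 = 43740 fish
Harvest biomass = survivors * W_f = 43740 * 3.46 = 151340.4 kg

151340.4 kg


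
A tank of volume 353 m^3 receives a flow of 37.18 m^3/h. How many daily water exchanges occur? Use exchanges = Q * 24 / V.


Daily flow volume = 37.18 m^3/h * 24 h = 892.32 m^3/day
Exchanges = daily flow / tank volume = 892.32 / 353 = 2.52782 exchanges/day

2.52782 exchanges/day


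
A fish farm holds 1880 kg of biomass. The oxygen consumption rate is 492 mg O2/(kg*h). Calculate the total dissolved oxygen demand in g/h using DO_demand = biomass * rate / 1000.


Total O2 consumption (mg/h) = 1880 kg * 492 mg/(kg*h) = 924960 mg/h
Convert to g/h: 924960 / 1000 = 924.96 g/h

924.96 g/h


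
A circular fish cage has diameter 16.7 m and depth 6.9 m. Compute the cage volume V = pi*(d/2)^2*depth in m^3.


r = d/2 = 16.7/2 = 8.35 m
Base area = pi*r^2 = pi*8.35^2 = 219.03969 m^2
Volume = 219.03969 * 6.9 = 1511.37 m^3

1511.37 m^3


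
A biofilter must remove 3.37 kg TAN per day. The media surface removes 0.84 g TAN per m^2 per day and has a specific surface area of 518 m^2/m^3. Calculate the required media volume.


A = 3.37*1000 / 0.84 = 4011.9048 m^2
V = 4011.9048 / 518 = 7.74499

7.74499 m^3


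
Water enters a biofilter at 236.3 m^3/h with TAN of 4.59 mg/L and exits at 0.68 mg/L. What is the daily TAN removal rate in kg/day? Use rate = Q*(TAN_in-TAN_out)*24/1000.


Concentration drop: TAN_in - TAN_out = 4.59 - 0.68 = 3.91 mg/L
Hourly TAN removed = Q * dTAN = 236.3 m^3/h * 3.91 mg/L = 923.933 g/h  (m^3/h * mg/L = g/h)
Daily TAN removed = 923.933 * 24 = 22174.392 g/day
Convert to kg/day: 22174.392 / 1000 = 22.174392 kg/day

22.174392 kg/day


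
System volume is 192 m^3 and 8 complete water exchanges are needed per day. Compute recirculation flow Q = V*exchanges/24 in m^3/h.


Daily recirculation volume = 192 m^3 * 8 = 1536 m^3/day
Flow rate Q = daily volume / 24 h = 1536 / 24 = 64 m^3/h

64 m^3/h


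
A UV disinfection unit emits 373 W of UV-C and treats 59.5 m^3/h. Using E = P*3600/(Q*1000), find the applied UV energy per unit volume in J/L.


Energy delivered per hour = 373 W * 3600 s = 1342800 J/h
Volume treated per hour = 59.5 m^3/h * 1000 = 59500 L/h
dose = 1342800 / 59500 = 22.5681 J/L

22.5681 J/L


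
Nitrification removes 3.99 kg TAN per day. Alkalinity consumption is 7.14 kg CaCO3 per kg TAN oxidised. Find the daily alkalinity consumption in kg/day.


Alkalinity factor: 7.14 kg CaCO3 consumed per kg TAN nitrified
alk = 3.99 kg TAN * 7.14 = 28.4886 kg CaCO3/day

28.4886 kg CaCO3/day


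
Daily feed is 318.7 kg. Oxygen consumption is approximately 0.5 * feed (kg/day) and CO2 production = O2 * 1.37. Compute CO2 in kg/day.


O2 = 318.7 * 0.5 = 159.35
CO2 = 159.35 * 1.37 = 218.3095

218.3095 kg/day


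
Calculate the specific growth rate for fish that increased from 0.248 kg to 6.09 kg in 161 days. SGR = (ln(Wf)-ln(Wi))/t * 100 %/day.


ln(W_f) = ln(6.09) = 1.8066481
ln(W_i) = ln(0.248) = -1.3943265
ln(W_f) - ln(W_i) = 1.8066481 - -1.3943265 = 3.2009746
SGR = 3.2009746 / 161 * 100 = 1.98818 %/day

1.98818 %/day


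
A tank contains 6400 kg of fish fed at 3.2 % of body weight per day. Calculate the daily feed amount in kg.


Feeding rate fraction = 3.2% / 100 = 0.032
Daily feed = 6400 kg * 0.032 = 204.8 kg/day

204.8 kg/day


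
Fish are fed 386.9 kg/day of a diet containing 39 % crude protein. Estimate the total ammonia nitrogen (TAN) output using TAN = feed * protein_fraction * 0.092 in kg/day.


Protein in feed = 386.9 * 39/100 = 150.891 kg/day
TAN = protein * 0.092 = 150.891 * 0.092 = 13.881972 kg/day

13.881972 kg/day


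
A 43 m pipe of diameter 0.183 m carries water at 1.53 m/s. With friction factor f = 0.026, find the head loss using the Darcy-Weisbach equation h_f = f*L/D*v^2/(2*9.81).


v^2 = 1.53^2 = 2.3409 m^2/s^2
L/D = 43/0.183 = 234.97268
h_f = f*(L/D)*v^2/(2g) = 0.026 * 234.97268 * 2.3409 / 19.62 = 0.728911 m

0.728911 m


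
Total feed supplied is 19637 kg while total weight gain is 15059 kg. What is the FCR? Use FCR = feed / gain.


FCR = feed consumed / weight gained
FCR = 19637 kg / 15059 kg = 1.304

1.304


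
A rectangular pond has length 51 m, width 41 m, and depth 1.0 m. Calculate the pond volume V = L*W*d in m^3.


Base area = L * W = 51 * 41 = 2091 m^2
Volume = area * depth = 2091 * 1.0 = 2091 m^3

2091 m^3


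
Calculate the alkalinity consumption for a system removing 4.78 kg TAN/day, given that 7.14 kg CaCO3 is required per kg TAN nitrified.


Alkalinity factor: 7.14 kg CaCO3 consumed per kg TAN nitrified
alk = 4.78 kg TAN * 7.14 = 34.1292 kg CaCO3/day

34.1292 kg CaCO3/day


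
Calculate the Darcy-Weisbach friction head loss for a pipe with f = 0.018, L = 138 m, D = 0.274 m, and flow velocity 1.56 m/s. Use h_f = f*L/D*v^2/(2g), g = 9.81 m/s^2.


v^2 = 1.56^2 = 2.4336 m^2/s^2
L/D = 138/0.274 = 503.64964
h_f = f*(L/D)*v^2/(2g) = 0.018 * 503.64964 * 2.4336 / 19.62 = 1.12448 m

1.12448 m


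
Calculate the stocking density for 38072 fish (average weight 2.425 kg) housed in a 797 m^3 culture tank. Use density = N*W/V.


Total biomass = 38072 fish * 2.425 kg = 92324.6 kg
Density = total biomass / volume = 92324.6 / 797 = 115.84 kg/m^3

115.84 kg/m^3


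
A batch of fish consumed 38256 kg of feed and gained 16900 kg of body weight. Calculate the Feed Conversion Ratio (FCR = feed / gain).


FCR = feed consumed / weight gained
FCR = 38256 kg / 16900 kg = 2.26367

2.26367


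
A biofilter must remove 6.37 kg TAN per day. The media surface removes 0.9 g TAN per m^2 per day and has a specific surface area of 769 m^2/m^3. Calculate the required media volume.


A = 6.37*1000 / 0.9 = 7077.7778 m^2
V = 7077.7778 / 769 = 9.20387

9.20387 m^3


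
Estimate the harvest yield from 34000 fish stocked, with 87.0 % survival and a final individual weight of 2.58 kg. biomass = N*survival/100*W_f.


Survivors = 34000 * 87.0/100 = 29580 fish
Harvest biomass = survivors * W_f = 29580 * 2.58 = 76316.4 kg

76316.4 kg


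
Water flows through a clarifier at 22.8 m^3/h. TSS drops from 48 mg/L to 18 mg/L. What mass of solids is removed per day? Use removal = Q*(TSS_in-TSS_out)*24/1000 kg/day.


Concentration drop: TSS_in - TSS_out = 48 - 18 = 30 mg/L
Hourly solids removed = Q * dTSS = 22.8 m^3/h * 30 mg/L = 684 g/h  (m^3/h * mg/L = g/h)
Daily solids removed = 684 * 24 = 16416 g/day
Convert g to kg: 16416 / 1000 = 16.416 kg/day

16.416 kg/day


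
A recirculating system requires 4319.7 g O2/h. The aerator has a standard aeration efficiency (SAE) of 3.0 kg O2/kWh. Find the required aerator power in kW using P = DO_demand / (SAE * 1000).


SAE in g O2/kWh = 3.0 * 1000 = 3000 g/kWh
P = DO_demand / SAE_g = 4319.7 / 3000 = 1.4399 kW

1.4399 kW


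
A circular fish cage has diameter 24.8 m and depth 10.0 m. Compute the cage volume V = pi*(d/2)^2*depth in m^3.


r = d/2 = 24.8/2 = 12.4 m
Base area = pi*r^2 = pi*12.4^2 = 483.05129 m^2
Volume = 483.05129 * 10.0 = 4830.51 m^3

4830.51 m^3


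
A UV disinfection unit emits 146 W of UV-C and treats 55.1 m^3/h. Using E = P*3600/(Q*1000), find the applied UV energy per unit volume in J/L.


Energy delivered per hour = 146 W * 3600 s = 525600 J/h
Volume treated per hour = 55.1 m^3/h * 1000 = 55100 L/h
dose = 525600 / 55100 = 9.53902 J/L

9.53902 J/L


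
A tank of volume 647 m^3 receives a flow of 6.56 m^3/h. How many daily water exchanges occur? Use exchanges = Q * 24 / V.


Daily flow volume = 6.56 m^3/h * 24 h = 157.44 m^3/day
Exchanges = daily flow / tank volume = 157.44 / 647 = 0.243338 exchanges/day

0.243338 exchanges/day


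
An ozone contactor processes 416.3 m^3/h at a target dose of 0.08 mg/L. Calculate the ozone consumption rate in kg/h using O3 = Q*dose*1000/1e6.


O3 demand (mg/h) = Q * dose * 1000 = 416.3 * 0.08 * 1000 = 33304 mg/h
Convert mg to kg: 33304 / 1e6 = 0.033304 kg/h

0.033304 kg/h


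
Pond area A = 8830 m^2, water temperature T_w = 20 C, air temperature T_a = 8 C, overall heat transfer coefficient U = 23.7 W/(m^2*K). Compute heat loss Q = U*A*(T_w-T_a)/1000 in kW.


Temperature difference dT = 20 - 8 = 12 K
Heat loss (W) = U * A * dT = 23.7 * 8830 * 12 = 2511252 W
Convert to kW: 2511252 / 1000 = 2511.252 kW

2511.252 kW
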